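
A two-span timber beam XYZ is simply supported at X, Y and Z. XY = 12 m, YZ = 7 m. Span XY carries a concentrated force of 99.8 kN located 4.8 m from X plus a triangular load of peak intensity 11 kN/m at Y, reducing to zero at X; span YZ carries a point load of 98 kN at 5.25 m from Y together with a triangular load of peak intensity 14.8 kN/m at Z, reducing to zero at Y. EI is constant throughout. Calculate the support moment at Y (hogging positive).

Take M_Y as the redundant. Released structure: two simple spans XY and YZ with a hinge at Y.
End slopes at the hinge Y, treating each span as simply supported:
  span XY: point load 99.8 at a = 4.8: Pab(L + a)/(6LEI) = 804.8/EI
  span XY: triangular load, peak 11: w₀L³/(45EI) = 422.4/EI
  span YZ: point load 98 at a = 5.25: Pab(L + b)/(6LEI) = 187.6/EI
  span YZ: triangular load, peak 14.8: 7w₀L³/(360EI) = 98.71/EI
  relative rotation θ_0 = (1227 + 286.3)/EI = 1513/EI
A unit hogging moment at Y produces rotation L₁/(3EI) + L₂/(3EI) = 6.333/EI.
Slope continuity at Y: θ_0 = M_Y·6.333/EI, so M_Y = 1513/6.333 = 239 kN·m (hogging).

M_Y = 239 kN·m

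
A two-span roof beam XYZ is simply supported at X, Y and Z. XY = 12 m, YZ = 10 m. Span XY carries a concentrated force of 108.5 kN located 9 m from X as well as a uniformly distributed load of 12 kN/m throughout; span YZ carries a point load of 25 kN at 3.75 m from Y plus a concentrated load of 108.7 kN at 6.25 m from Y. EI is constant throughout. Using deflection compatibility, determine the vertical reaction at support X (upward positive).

Take M_Y as the redundant. Released structure: two simple spans XY and YZ with a hinge at Y.
Rotations at Y on the released spans (each span's end-slope, ×1/EI):
  span XY: point load 108.5 at a = 9: Pab(L + a)/(6LEI) = 854.4/EI
  span XY: UDL 12: wL³/(24EI) = 864/EI
  span YZ: point load 25 at a = 3.75: Pab(L + b)/(6LEI) = 158.7/EI
  span YZ: point load 108.7 at a = 6.25: Pab(L + b)/(6LEI) = 583.8/EI
  relative rotation θ_0 = (1718 + 742.5)/EI = 2461/EI
A unit hogging moment at Y produces rotation L₁/(3EI) + L₂/(3EI) = 7.333/EI.
Compatibility: M_Y·(L₁+L₂)/(3EI) = θ_0, giving M_Y = 335.6 kN·m (hogging).
Span XY, ΣM about X with M_Y applied at Y: R_Y^{XY}·12 = 1840 + 335.6, so R_Y^{XY} = 181.3 kN and R_X = 252.5 − 181.3 = 71.16 kN.

R_X = 71.16 kN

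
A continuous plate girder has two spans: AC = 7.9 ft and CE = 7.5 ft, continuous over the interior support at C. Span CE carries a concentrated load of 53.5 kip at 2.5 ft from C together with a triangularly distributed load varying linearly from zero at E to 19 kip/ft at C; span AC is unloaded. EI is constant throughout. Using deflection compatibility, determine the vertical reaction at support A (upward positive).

Release continuity at C by inserting a hinge; the redundant is the internal moment M_C. The primary structure is two simply-supported spans AC and CE.
Rotations at C on the released spans (each span's end-slope, ×1/EI):
  span CE: point load 53.5 at a = 2.5: Pab(L + b)/(6LEI) = 185.8/EI
  span CE: triangular load, peak 19: w₀L³/(45EI) = 178.1/EI
  relative rotation θ_0 = (0 + 363.9)/EI = 363.9/EI
A unit hogging moment at C produces rotation L₁/(3EI) + L₂/(3EI) = 5.133/EI.
Slope continuity at C: θ_0 = M_C·5.133/EI, so M_C = 363.9/5.133 = 70.89 kip·ft (hogging).
Span AC, ΣM about A with M_C applied at C: R_C^{AC}·7.9 = 0 + 70.89, so R_C^{AC} = 8.973 kip and R_A = 0 − 8.973 = -8.973 kip.

R_A = -8.973 kip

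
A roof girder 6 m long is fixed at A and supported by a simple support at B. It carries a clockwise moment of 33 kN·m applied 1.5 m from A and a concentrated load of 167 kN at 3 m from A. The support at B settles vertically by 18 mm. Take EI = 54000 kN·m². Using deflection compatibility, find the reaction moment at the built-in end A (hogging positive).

M_A = 280.2 kN·m

Choose R_B as the redundant. The primary structure is the cantilever fixed at A.
Free-end deflection of the primary structure under the applied loading (downward +):
  clockwise couple 33 at a = 1.5: M₀a(2L − a)/(2EI) = 259.9/EI
  point load 167 at a = 3: Pa²(3L − a)/(6EI) = 3758/EI
  δ_0 = 4017/EI
Tip deflection under a unit load at B: L³/(3EI) = 72/EI.
With EI = 54000 kN·m²: δ_0 = 0.074396 m and δ_{BB} = 0.001333 m/kN.
Compatibility — the beam at B must follow the support down by 0.018 m: δ_0 − R_B·δ_{BB} = 0.018, so R_B = (0.074396 − 0.018)/0.001333 = 42.3 kN.
Moment equilibrium about A: M_A = Σ(load moments about A) − R_B·L = 534 − 42.3×6 = 280.2 kN·m.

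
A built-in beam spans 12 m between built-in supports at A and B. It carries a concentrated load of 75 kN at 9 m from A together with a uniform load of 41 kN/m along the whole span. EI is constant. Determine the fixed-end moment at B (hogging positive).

M_B = 618.6 kN·m

Take the two fixed-end moments M_A, M_B as redundants; the released structure is the simple span AB.
Simple-span end rotations at A and B under the given loads:
  at A: point load 75 at a = 9: Pab(L + b)/(6LEI) = 421.9/EI
  at B: point load 75 at a = 9: Pab(L + a)/(6LEI) = 590.6/EI
  at A: UDL 41: wL³/(24EI) = 2952/EI
  at B: UDL 41: wL³/(24EI) = 2952/EI
  θ_A0 = 3374/EI,  θ_B0 = 3543/EI
Flexibility coefficients: a unit moment at one end gives L/(3EI) there and L/(6EI) at the far end, so f₁₁ = f₂₂ = 4/EI and f₁₂ = f₂₁ = 2/EI.
Compatibility — zero rotation at each built-in end:
  4 M_A + 2 M_B = 3374
  2 M_A + 4 M_B = 3543
Solving the pair gives M_A = 534.2 kN·m and M_B = 618.6 kN·m (hogging).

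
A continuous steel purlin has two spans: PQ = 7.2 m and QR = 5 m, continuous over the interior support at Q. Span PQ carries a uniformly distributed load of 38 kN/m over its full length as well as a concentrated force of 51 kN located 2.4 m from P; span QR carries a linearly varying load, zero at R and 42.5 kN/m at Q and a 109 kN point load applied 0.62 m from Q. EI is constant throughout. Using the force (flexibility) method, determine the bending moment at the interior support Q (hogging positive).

M_Q = 229.2 kN·m

Take M_Q as the redundant. Released structure: two simple spans PQ and QR with a hinge at Q.
Discontinuity in slope at Q on the released structure — sum the simple-span end rotations:
  span PQ: UDL 38: wL³/(24EI) = 591/EI
  span PQ: point load 51 at a = 2.4: Pab(L + a)/(6LEI) = 130.6/EI
  span QR: triangular load, peak 42.5: w₀L³/(45EI) = 118.1/EI
  span QR: point load 109 at a = 0.62: Pab(L + b)/(6LEI) = 92.55/EI
  relative rotation θ_0 = (721.5 + 210.6)/EI = 932.1/EI
A unit hogging moment at Q produces rotation L₁/(3EI) + L₂/(3EI) = 4.067/EI.
Compatibility: M_Q·(L₁+L₂)/(3EI) = θ_0, giving M_Q = 229.2 kN·m (hogging).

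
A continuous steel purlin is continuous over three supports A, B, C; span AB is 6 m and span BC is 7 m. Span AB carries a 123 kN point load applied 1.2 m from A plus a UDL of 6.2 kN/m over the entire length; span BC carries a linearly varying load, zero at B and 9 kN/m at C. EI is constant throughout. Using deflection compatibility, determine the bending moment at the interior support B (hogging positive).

Release continuity at B by inserting a hinge; the redundant is the internal moment M_B. The primary structure is two simply-supported spans AB and BC.
Discontinuity in slope at B on the released structure — sum the simple-span end rotations:
  span AB: point load 123 at a = 1.2: Pab(L + a)/(6LEI) = 141.7/EI
  span AB: UDL 6.2: wL³/(24EI) = 55.8/EI
  span BC: triangular load, peak 9: 7w₀L³/(360EI) = 60.02/EI
  relative rotation θ_0 = (197.5 + 60.02)/EI = 257.5/EI
A unit hogging moment at B produces rotation L₁/(3EI) + L₂/(3EI) = 4.333/EI.
Compatibility: M_B·(L₁+L₂)/(3EI) = θ_0, giving M_B = 59.43 kN·m (hogging).

M_B = 59.43 kN·m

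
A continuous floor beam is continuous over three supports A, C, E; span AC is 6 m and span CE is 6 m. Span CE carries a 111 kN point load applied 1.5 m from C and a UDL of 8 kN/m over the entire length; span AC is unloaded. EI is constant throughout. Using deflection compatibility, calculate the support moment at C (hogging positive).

Insert a hinge at C; M_C is the redundant, and each span becomes simply supported.
Discontinuity in slope at C on the released structure — sum the simple-span end rotations:
  span CE: point load 111 at a = 1.5: Pab(L + b)/(6LEI) = 218.5/EI
  span CE: UDL 8: wL³/(24EI) = 72/EI
  relative rotation θ_0 = (0 + 290.5)/EI = 290.5/EI
A unit hogging moment at C produces rotation L₁/(3EI) + L₂/(3EI) = 4/EI.
Compatibility: M_C·(L₁+L₂)/(3EI) = θ_0, giving M_C = 72.63 kN·m (hogging).

M_C = 72.63 kN·m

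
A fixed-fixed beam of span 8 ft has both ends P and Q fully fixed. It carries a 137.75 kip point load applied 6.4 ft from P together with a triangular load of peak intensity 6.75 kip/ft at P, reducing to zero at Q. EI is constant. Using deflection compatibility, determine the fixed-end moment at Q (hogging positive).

M_Q = 155.5 kip·ft

Take the two fixed-end moments M_P, M_Q as redundants; the released structure is the simple span PQ.
End rotations of the released simple span under the applied load (×1/EI):
  at P: point load 137.75 at a = 6.4: Pab(L + b)/(6LEI) = 282.1/EI
  at Q: point load 137.75 at a = 6.4: Pab(L + a)/(6LEI) = 423.2/EI
  at P: triangular load, peak 6.75: w₀L³/(45EI) = 76.8/EI
  at Q: triangular load, peak 6.75: 7w₀L³/(360EI) = 67.2/EI
  θ_P0 = 358.9/EI,  θ_Q0 = 490.4/EI
Flexibility coefficients: a unit moment at one end gives L/(3EI) there and L/(6EI) at the far end, so f₁₁ = f₂₂ = 2.667/EI and f₁₂ = f₂₁ = 1.333/EI.
Compatibility — zero rotation at each built-in end:
  2.667 M_P + 1.333 M_Q = 358.9
  1.333 M_P + 2.667 M_Q = 490.4
Solving the pair gives M_P = 56.86 kip·ft and M_Q = 155.5 kip·ft (hogging).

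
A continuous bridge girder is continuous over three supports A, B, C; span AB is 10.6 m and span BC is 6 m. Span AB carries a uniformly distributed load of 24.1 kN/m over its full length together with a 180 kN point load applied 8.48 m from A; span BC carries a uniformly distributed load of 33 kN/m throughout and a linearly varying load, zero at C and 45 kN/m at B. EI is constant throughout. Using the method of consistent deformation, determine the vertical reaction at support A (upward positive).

R_A = 118 kN

Release continuity at B by inserting a hinge; the redundant is the internal moment M_B. The primary structure is two simply-supported spans AB and BC.
End slopes at the hinge B, treating each span as simply supported:
  span AB: UDL 24.1: wL³/(24EI) = 1196/EI
  span AB: point load 180 at a = 8.48: Pab(L + a)/(6LEI) = 970.8/EI
  span BC: UDL 33: wL³/(24EI) = 297/EI
  span BC: triangular load, peak 45: w₀L³/(45EI) = 216/EI
  relative rotation θ_0 = (2167 + 513)/EI = 2680/EI
A unit hogging moment at B produces rotation L₁/(3EI) + L₂/(3EI) = 5.533/EI.
Compatibility: M_B·(L₁+L₂)/(3EI) = θ_0, giving M_B = 484.3 kN·m (hogging).
Span AB, ΣM about A with M_B applied at B: R_B^{AB}·10.6 = 2880 + 484.3, so R_B^{AB} = 317.4 kN and R_A = 435.5 − 317.4 = 118 kN.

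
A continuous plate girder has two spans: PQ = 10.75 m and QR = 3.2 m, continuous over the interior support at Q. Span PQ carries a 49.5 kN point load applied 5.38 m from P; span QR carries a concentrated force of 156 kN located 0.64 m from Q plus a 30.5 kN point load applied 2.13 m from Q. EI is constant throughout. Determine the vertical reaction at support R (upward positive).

R_R = 21.28 kN

Release continuity at Q by inserting a hinge; the redundant is the internal moment M_Q. The primary structure is two simply-supported spans PQ and QR.
Discontinuity in slope at Q on the released structure — sum the simple-span end rotations:
  span PQ: point load 49.5 at a = 5.38: Pab(L + a)/(6LEI) = 357.6/EI
  span QR: point load 156 at a = 0.64: Pab(L + b)/(6LEI) = 76.68/EI
  span QR: point load 30.5 at a = 2.13: Pab(L + b)/(6LEI) = 15.46/EI
  relative rotation θ_0 = (357.6 + 92.14)/EI = 449.8/EI
A unit hogging moment at Q produces rotation L₁/(3EI) + L₂/(3EI) = 4.65/EI.
Compatibility: M_Q·(L₁+L₂)/(3EI) = θ_0, giving M_Q = 96.72 kN·m (hogging).
Span QR, ΣM about R: R_Q^{QR}·3.2 = 432 + 96.72, so R_Q^{QR} = 165.2 kN and R_R = 186.5 − 165.2 = 21.28 kN.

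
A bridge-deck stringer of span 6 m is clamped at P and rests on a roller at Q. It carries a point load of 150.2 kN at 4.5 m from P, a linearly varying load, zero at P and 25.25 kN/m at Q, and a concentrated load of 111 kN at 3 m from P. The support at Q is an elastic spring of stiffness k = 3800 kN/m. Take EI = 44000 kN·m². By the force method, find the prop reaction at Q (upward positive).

Release the roller at Q. Primary structure: cantilever fixed at P.
Free-end deflection of the primary structure under the applied loading (downward +):
  point load 150.2 at a = 4.5: Pa²(3L − a)/(6EI) = 6843/EI
  triangular load, peak 25.25 at the free end: 11w₀L⁴/(120EI) = 3000/EI
  point load 111 at a = 3: Pa²(3L − a)/(6EI) = 2498/EI
  δ_0 = 12341/EI
Tip deflection under a unit load at Q: L³/(3EI) = 72/EI.
With EI = 44000 kN·m²: δ_0 = 0.28047 m and δ_{QQ} = 0.001636 m/kN.
Compatibility — the spring shortens by R_Q/k under the reaction it provides: δ_0 − R_Q·δ_{QQ} = R_Q/k. With 1/k = 0.000263 m/kN, R_Q = δ_0 / (δ_{QQ} + 1/k) = 0.28047 / (0.001636 + 0.000263) = 147.7 kN.

R_Q = 147.7 kN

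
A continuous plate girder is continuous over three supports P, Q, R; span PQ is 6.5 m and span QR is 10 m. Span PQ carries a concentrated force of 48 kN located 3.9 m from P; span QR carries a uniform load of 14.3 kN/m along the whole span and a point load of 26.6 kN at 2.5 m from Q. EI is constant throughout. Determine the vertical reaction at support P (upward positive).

R_P = -5.166 kN

Insert a hinge at Q; M_Q is the redundant, and each span becomes simply supported.
End slopes at the hinge Q, treating each span as simply supported:
  span PQ: point load 48 at a = 3.9: Pab(L + a)/(6LEI) = 129.8/EI
  span QR: UDL 14.3: wL³/(24EI) = 595.8/EI
  span QR: point load 26.6 at a = 2.5: Pab(L + b)/(6LEI) = 145.5/EI
  relative rotation θ_0 = (129.8 + 741.3)/EI = 871.1/EI
A unit hogging moment at Q produces rotation L₁/(3EI) + L₂/(3EI) = 5.5/EI.
Slope continuity at Q: θ_0 = M_Q·5.5/EI, so M_Q = 871.1/5.5 = 158.4 kN·m (hogging).
Span PQ, ΣM about P with M_Q applied at Q: R_Q^{PQ}·6.5 = 187.2 + 158.4, so R_Q^{PQ} = 53.17 kN and R_P = 48 − 53.17 = -5.166 kN.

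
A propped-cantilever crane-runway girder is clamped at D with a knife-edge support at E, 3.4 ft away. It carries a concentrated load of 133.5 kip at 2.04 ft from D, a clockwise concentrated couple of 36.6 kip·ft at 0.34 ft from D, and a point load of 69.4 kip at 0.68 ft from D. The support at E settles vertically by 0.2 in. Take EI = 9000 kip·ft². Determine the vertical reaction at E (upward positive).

Remove the prop at E; the released (primary) structure is a cantilever built in at D.
Free-end deflection of the primary structure under the applied loading (downward +):
  point load 133.5 at a = 2.04: Pa²(3L − a)/(6EI) = 755.6/EI
  clockwise couple 36.6 at a = 0.34: M₀a(2L − a)/(2EI) = 40.19/EI
  point load 69.4 at a = 0.68: Pa²(3L − a)/(6EI) = 50.92/EI
  δ_0 = 846.7/EI
Tip deflection under a unit load at E: L³/(3EI) = 13.1/EI.
With EI = 9000 kip·ft²: δ_0 = 0.094077 ft and δ_{EE} = 0.001456 ft/kip.
Compatibility — the beam at E must follow the support down by 0.01667 ft: δ_0 − R_E·δ_{EE} = 0.01667, so R_E = (0.094077 − 0.01667)/0.001456 = 53.18 kip.

R_E = 53.18 kip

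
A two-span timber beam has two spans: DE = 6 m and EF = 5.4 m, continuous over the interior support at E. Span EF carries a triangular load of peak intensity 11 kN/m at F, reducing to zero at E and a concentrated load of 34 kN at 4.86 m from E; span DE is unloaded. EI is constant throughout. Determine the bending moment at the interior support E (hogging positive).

Take M_E as the redundant. Released structure: two simple spans DE and EF with a hinge at E.
Discontinuity in slope at E on the released structure — sum the simple-span end rotations:
  span EF: triangular load, peak 11: 7w₀L³/(360EI) = 33.68/EI
  span EF: point load 34 at a = 4.86: Pab(L + b)/(6LEI) = 16.36/EI
  relative rotation θ_0 = (0 + 50.04)/EI = 50.04/EI
A unit hogging moment at E produces rotation L₁/(3EI) + L₂/(3EI) = 3.8/EI.
Compatibility: M_E·(L₁+L₂)/(3EI) = θ_0, giving M_E = 13.17 kN·m (hogging).

M_E = 13.17 kN·m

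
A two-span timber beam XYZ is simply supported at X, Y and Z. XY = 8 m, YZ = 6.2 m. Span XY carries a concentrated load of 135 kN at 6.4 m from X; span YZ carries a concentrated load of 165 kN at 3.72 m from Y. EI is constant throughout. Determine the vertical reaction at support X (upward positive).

R_X = 6.668 kN

Take M_Y as the redundant. Released structure: two simple spans XY and YZ with a hinge at Y.
Discontinuity in slope at Y on the released structure — sum the simple-span end rotations:
  span XY: point load 135 at a = 6.4: Pab(L + a)/(6LEI) = 414.7/EI
  span YZ: point load 165 at a = 3.72: Pab(L + b)/(6LEI) = 355.2/EI
  relative rotation θ_0 = (414.7 + 355.2)/EI = 769.9/EI
A unit hogging moment at Y produces rotation L₁/(3EI) + L₂/(3EI) = 4.733/EI.
Slope continuity at Y: θ_0 = M_Y·4.733/EI, so M_Y = 769.9/4.733 = 162.7 kN·m (hogging).
Span XY, ΣM about X with M_Y applied at Y: R_Y^{XY}·8 = 864 + 162.7, so R_Y^{XY} = 128.3 kN and R_X = 135 − 128.3 = 6.668 kN.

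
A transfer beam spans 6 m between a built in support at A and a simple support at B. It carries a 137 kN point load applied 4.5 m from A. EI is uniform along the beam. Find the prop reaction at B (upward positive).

R_B = 86.7 kN

Remove the prop at B; the released (primary) structure is a cantilever built in at A.
Deflection at B on the released cantilever, summing each load's contribution:
  point load 137 at a = 4.5: Pa²(3L − a)/(6EI) = 6242/EI
Tip deflection under a unit load at B: L³/(3EI) = 72/EI.
The prop prevents deflection at B: R_B = δ_0/δ_{BB} = 6242/72 = 86.7 kN.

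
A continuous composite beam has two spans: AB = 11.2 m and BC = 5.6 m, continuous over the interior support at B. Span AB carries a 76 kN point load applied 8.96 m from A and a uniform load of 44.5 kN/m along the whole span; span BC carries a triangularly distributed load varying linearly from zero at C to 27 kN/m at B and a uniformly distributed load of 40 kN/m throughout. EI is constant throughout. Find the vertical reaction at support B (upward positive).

Release continuity at B by inserting a hinge; the redundant is the internal moment M_B. The primary structure is two simply-supported spans AB and BC.
End slopes at the hinge B, treating each span as simply supported:
  span AB: point load 76 at a = 8.96: Pab(L + a)/(6LEI) = 457.6/EI
  span AB: UDL 44.5: wL³/(24EI) = 2605/EI
  span BC: triangular load, peak 27: w₀L³/(45EI) = 105.4/EI
  span BC: UDL 40: wL³/(24EI) = 292.7/EI
  relative rotation θ_0 = (3063 + 398.1)/EI = 3461/EI
A unit hogging moment at B produces rotation L₁/(3EI) + L₂/(3EI) = 5.6/EI.
Slope continuity at B: θ_0 = M_B·5.6/EI, so M_B = 3461/5.6 = 618 kN·m (hogging).
Span AB, ΣM about A with M_B applied at B: R_B^{AB}·11.2 = 3472 + 618, so R_B^{AB} = 365.2 kN and R_A = 574.4 − 365.2 = 209.2 kN.
Span BC, ΣM about C: R_B^{BC}·5.6 = 909.4 + 618, so R_B^{BC} = 272.8 kN and R_C = 299.6 − 272.8 = 26.85 kN.
R_B = 365.2 + 272.8 = 637.9 kN.

R_B = 637.9 kN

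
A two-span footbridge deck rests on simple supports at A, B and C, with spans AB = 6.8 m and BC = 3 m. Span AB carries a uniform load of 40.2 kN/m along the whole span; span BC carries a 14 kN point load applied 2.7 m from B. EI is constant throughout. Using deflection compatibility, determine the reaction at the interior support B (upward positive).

Take M_B as the redundant. Released structure: two simple spans AB and BC with a hinge at B.
End slopes at the hinge B, treating each span as simply supported:
  span AB: UDL 40.2: wL³/(24EI) = 526.7/EI
  span BC: point load 14 at a = 2.7: Pab(L + b)/(6LEI) = 2.079/EI
  relative rotation θ_0 = (526.7 + 2.079)/EI = 528.8/EI
A unit hogging moment at B produces rotation L₁/(3EI) + L₂/(3EI) = 3.267/EI.
Compatibility: M_B·(L₁+L₂)/(3EI) = θ_0, giving M_B = 161.9 kN·m (hogging).
Span AB, ΣM about A with M_B applied at B: R_B^{AB}·6.8 = 929.4 + 161.9, so R_B^{AB} = 160.5 kN and R_A = 273.4 − 160.5 = 112.9 kN.
Span BC, ΣM about C: R_B^{BC}·3 = 4.2 + 161.9, so R_B^{BC} = 55.35 kN and R_C = 14 − 55.35 = -41.35 kN.
R_B = 160.5 + 55.35 = 215.8 kN.

R_B = 215.8 kN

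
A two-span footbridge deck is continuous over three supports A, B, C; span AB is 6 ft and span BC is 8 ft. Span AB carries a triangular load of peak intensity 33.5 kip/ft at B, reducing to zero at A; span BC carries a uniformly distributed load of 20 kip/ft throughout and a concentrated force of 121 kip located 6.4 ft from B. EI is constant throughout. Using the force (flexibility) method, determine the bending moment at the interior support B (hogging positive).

Release continuity at B by inserting a hinge; the redundant is the internal moment M_B. The primary structure is two simply-supported spans AB and BC.
Discontinuity in slope at B on the released structure — sum the simple-span end rotations:
  span AB: triangular load, peak 33.5: w₀L³/(45EI) = 160.8/EI
  span BC: UDL 20: wL³/(24EI) = 426.7/EI
  span BC: point load 121 at a = 6.4: Pab(L + b)/(6LEI) = 247.8/EI
  relative rotation θ_0 = (160.8 + 674.5)/EI = 835.3/EI
A unit hogging moment at B produces rotation L₁/(3EI) + L₂/(3EI) = 4.667/EI.
Slope continuity at B: θ_0 = M_B·4.667/EI, so M_B = 835.3/4.667 = 179 kip·ft (hogging).

M_B = 179 kip·ft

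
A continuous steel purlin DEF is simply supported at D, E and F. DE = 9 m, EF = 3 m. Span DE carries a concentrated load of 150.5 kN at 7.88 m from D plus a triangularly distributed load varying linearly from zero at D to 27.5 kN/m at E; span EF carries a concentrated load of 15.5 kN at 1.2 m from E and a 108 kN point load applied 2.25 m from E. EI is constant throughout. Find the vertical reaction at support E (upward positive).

Insert a hinge at E; M_E is the redundant, and each span becomes simply supported.
Rotations at E on the released spans (each span's end-slope, ×1/EI):
  span DE: point load 150.5 at a = 7.88: Pab(L + a)/(6LEI) = 415.2/EI
  span DE: triangular load, peak 27.5: w₀L³/(45EI) = 445.5/EI
  span EF: point load 15.5 at a = 1.2: Pab(L + b)/(6LEI) = 8.928/EI
  span EF: point load 108 at a = 2.25: Pab(L + b)/(6LEI) = 37.97/EI
  relative rotation θ_0 = (860.7 + 46.9)/EI = 907.6/EI
A unit hogging moment at E produces rotation L₁/(3EI) + L₂/(3EI) = 4/EI.
Compatibility: M_E·(L₁+L₂)/(3EI) = θ_0, giving M_E = 226.9 kN·m (hogging).
Span DE, ΣM about D with M_E applied at E: R_E^{DE}·9 = 1928 + 226.9, so R_E^{DE} = 239.5 kN and R_D = 274.2 − 239.5 = 34.77 kN.
Span EF, ΣM about F: R_E^{EF}·3 = 108.9 + 226.9, so R_E^{EF} = 111.9 kN and R_F = 123.5 − 111.9 = 11.57 kN.
R_E = 239.5 + 111.9 = 351.4 kN.

R_E = 351.4 kN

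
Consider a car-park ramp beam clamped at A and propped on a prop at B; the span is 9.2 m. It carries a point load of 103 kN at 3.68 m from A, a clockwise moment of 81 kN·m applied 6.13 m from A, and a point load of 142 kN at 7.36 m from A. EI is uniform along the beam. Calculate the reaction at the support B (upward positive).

R_B = 133.1 kN

Remove the prop at B; the released (primary) structure is a cantilever built in at A.
Primary-structure tip deflection at B by superposition:
  point load 103 at a = 3.68: Pa²(3L − a)/(6EI) = 5561/EI
  clockwise couple 81 at a = 6.13: M₀a(2L − a)/(2EI) = 3046/EI
  point load 142 at a = 7.36: Pa²(3L − a)/(6EI) = 25948/EI
  δ_0 = 34555/EI
Tip deflection under a unit load at B: L³/(3EI) = 259.6/EI.
Compatibility at B: δ_0 − R_B·δ_{BB} = 0, so R_B = 34555/259.6 = 133.1 kN.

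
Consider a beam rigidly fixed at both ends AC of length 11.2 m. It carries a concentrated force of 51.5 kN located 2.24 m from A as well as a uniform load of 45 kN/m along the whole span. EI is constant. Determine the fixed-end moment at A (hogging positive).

M_A = 544.2 kN·m

Take the two fixed-end moments M_A, M_C as redundants; the released structure is the simple span AC.
On the primary (simply-supported) span, the end slopes from the loading are:
  at A: point load 51.5 at a = 2.24: Pab(L + b)/(6LEI) = 310.1/EI
  at C: point load 51.5 at a = 2.24: Pab(L + a)/(6LEI) = 206.7/EI
  at A: UDL 45: wL³/(24EI) = 2634/EI
  at C: UDL 45: wL³/(24EI) = 2634/EI
  θ_A0 = 2944/EI,  θ_C0 = 2841/EI
Flexibility coefficients: a unit moment at one end gives L/(3EI) there and L/(6EI) at the far end, so f₁₁ = f₂₂ = 3.733/EI and f₁₂ = f₂₁ = 1.867/EI.
Compatibility — zero rotation at each built-in end:
  3.733 M_A + 1.867 M_C = 2944
  1.867 M_A + 3.733 M_C = 2841
Solving the pair gives M_A = 544.2 kN·m and M_C = 488.9 kN·m (hogging).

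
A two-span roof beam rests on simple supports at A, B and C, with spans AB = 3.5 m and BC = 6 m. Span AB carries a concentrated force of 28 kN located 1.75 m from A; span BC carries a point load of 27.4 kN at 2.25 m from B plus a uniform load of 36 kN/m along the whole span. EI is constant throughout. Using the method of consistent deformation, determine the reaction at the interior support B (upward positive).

R_B = 197.4 kN

Take M_B as the redundant. Released structure: two simple spans AB and BC with a hinge at B.
Discontinuity in slope at B on the released structure — sum the simple-span end rotations:
  span AB: point load 28 at a = 1.75: Pab(L + a)/(6LEI) = 21.44/EI
  span BC: point load 27.4 at a = 2.25: Pab(L + b)/(6LEI) = 62.61/EI
  span BC: UDL 36: wL³/(24EI) = 324/EI
  relative rotation θ_0 = (21.44 + 386.6)/EI = 408.1/EI
A unit hogging moment at B produces rotation L₁/(3EI) + L₂/(3EI) = 3.167/EI.
Compatibility: M_B·(L₁+L₂)/(3EI) = θ_0, giving M_B = 128.9 kN·m (hogging).
Span AB, ΣM about A with M_B applied at B: R_B^{AB}·3.5 = 49 + 128.9, so R_B^{AB} = 50.82 kN and R_A = 28 − 50.82 = -22.82 kN.
Span BC, ΣM about C: R_B^{BC}·6 = 750.8 + 128.9, so R_B^{BC} = 146.6 kN and R_C = 243.4 − 146.6 = 96.8 kN.
R_B = 50.82 + 146.6 = 197.4 kN.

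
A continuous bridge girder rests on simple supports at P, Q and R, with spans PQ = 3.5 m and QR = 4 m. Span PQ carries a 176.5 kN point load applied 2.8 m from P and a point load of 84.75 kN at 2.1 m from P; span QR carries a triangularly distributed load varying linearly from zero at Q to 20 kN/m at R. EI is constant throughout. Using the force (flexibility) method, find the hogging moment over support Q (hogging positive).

Take M_Q as the redundant. Released structure: two simple spans PQ and QR with a hinge at Q.
Rotations at Q on the released spans (each span's end-slope, ×1/EI):
  span PQ: point load 176.5 at a = 2.8: Pab(L + a)/(6LEI) = 103.8/EI
  span PQ: point load 84.75 at a = 2.1: Pab(L + a)/(6LEI) = 66.44/EI
  span QR: triangular load, peak 20: 7w₀L³/(360EI) = 24.89/EI
  relative rotation θ_0 = (170.2 + 24.89)/EI = 195.1/EI
A unit hogging moment at Q produces rotation L₁/(3EI) + L₂/(3EI) = 2.5/EI.
Compatibility: M_Q·(L₁+L₂)/(3EI) = θ_0, giving M_Q = 78.05 kN·m (hogging).

M_Q = 78.05 kN·m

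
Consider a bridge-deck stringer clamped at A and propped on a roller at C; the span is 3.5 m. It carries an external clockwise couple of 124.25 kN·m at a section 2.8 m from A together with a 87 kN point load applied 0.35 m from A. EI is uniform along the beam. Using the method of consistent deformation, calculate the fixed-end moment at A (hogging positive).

Remove the prop at C; the released (primary) structure is a cantilever built in at A.
Free-end deflection of the primary structure under the applied loading (downward +):
  clockwise couple 124.25 at a = 2.8: M₀a(2L − a)/(2EI) = 730.6/EI
  point load 87 at a = 0.35: Pa²(3L − a)/(6EI) = 18.03/EI
  δ_0 = 748.6/EI
Tip deflection under a unit load at C: L³/(3EI) = 14.29/EI.
Compatibility at C: δ_0 − R_C·δ_{CC} = 0, so R_C = 748.6/14.29 = 52.38 kN.
Moment equilibrium about A: M_A = Σ(load moments about A) − R_C·L = 154.7 − 52.38×3.5 = -28.64 kN·m.

M_A = -28.64 kN·m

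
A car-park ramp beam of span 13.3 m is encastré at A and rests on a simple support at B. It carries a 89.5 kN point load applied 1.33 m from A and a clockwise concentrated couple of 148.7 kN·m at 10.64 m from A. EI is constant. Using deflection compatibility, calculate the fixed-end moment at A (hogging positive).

Release the roller at B. Primary structure: cantilever fixed at A.
Deflection at B on the released cantilever, summing each load's contribution:
  point load 89.5 at a = 1.33: Pa²(3L − a)/(6EI) = 1018/EI
  clockwise couple 148.7 at a = 10.64: M₀a(2L − a)/(2EI) = 12626/EI
  δ_0 = 13643/EI
Tip deflection under a unit load at B: L³/(3EI) = 784.2/EI.
The prop prevents deflection at B: R_B = δ_0/δ_{BB} = 13643/784.2 = 17.4 kN.
Moment equilibrium about A: M_A = Σ(load moments about A) − R_B·L = 267.7 − 17.4×13.3 = 36.35 kN·m.

M_A = 36.35 kN·m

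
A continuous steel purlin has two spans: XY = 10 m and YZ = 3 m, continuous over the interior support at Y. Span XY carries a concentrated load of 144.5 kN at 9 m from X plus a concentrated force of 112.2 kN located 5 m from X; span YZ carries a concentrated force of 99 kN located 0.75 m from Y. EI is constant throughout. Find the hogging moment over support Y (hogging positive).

Release continuity at Y by inserting a hinge; the redundant is the internal moment M_Y. The primary structure is two simply-supported spans XY and YZ.
Rotations at Y on the released spans (each span's end-slope, ×1/EI):
  span XY: point load 144.5 at a = 9: Pab(L + a)/(6LEI) = 411.8/EI
  span XY: point load 112.2 at a = 5: Pab(L + a)/(6LEI) = 701.2/EI
  span YZ: point load 99 at a = 0.75: Pab(L + b)/(6LEI) = 48.73/EI
  relative rotation θ_0 = (1113 + 48.73)/EI = 1162/EI
A unit hogging moment at Y produces rotation L₁/(3EI) + L₂/(3EI) = 4.333/EI.
Slope continuity at Y: θ_0 = M_Y·4.333/EI, so M_Y = 1162/4.333 = 268.1 kN·m (hogging).

M_Y = 268.1 kN·m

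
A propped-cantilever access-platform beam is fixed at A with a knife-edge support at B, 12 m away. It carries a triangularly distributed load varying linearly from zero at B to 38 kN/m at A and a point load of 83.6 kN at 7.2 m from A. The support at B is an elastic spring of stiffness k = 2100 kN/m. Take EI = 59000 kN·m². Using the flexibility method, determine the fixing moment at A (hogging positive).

Choose R_B as the redundant. The primary structure is the cantilever fixed at A.
Downward deflection at the released point B due to the loads:
  triangular load, peak 38 at the fixed end: w₀L⁴/(30EI) = 26266/EI
  point load 83.6 at a = 7.2: Pa²(3L − a)/(6EI) = 20802/EI
  δ_0 = 47068/EI
Tip deflection under a unit load at B: L³/(3EI) = 576/EI.
With EI = 59000 kN·m²: δ_0 = 0.79776 m and δ_{BB} = 0.009763 m/kN.
Compatibility — the spring shortens by R_B/k under the reaction it provides: δ_0 − R_B·δ_{BB} = R_B/k. With 1/k = 0.000476 m/kN, R_B = δ_0 / (δ_{BB} + 1/k) = 0.79776 / (0.009763 + 0.000476) = 77.91 kN.
Moment equilibrium about A: M_A = Σ(load moments about A) − R_B·L = 1514 − 77.91×12 = 578.9 kN·m.

M_A = 578.9 kN·m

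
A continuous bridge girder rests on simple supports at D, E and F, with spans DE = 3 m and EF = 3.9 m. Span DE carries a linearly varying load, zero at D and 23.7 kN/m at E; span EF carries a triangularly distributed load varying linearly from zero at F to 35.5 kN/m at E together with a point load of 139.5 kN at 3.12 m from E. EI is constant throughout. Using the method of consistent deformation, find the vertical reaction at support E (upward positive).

Release continuity at E by inserting a hinge; the redundant is the internal moment M_E. The primary structure is two simply-supported spans DE and EF.
End slopes at the hinge E, treating each span as simply supported:
  span DE: triangular load, peak 23.7: w₀L³/(45EI) = 14.22/EI
  span EF: triangular load, peak 35.5: w₀L³/(45EI) = 46.8/EI
  span EF: point load 139.5 at a = 3.12: Pab(L + b)/(6LEI) = 67.9/EI
  relative rotation θ_0 = (14.22 + 114.7)/EI = 128.9/EI
A unit hogging moment at E produces rotation L₁/(3EI) + L₂/(3EI) = 2.3/EI.
Compatibility: M_E·(L₁+L₂)/(3EI) = θ_0, giving M_E = 56.05 kN·m (hogging).
Span DE, ΣM about D with M_E applied at E: R_E^{DE}·3 = 71.1 + 56.05, so R_E^{DE} = 42.38 kN and R_D = 35.55 − 42.38 = -6.833 kN.
Span EF, ΣM about F: R_E^{EF}·3.9 = 288.8 + 56.05, so R_E^{EF} = 88.42 kN and R_F = 208.7 − 88.42 = 120.3 kN.
R_E = 42.38 + 88.42 = 130.8 kN.

R_E = 130.8 kN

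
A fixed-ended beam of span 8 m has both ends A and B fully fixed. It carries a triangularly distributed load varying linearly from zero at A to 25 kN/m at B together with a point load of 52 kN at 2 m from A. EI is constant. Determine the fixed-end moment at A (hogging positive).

M_A = 111.8 kN·m

Release both end moments; the primary structure is a simply-supported span AB with redundants M_A and M_B.
End rotations of the released simple span under the applied load (×1/EI):
  at A: triangular load, peak 25: 7w₀L³/(360EI) = 248.9/EI
  at B: triangular load, peak 25: w₀L³/(45EI) = 284.4/EI
  at A: point load 52 at a = 2: Pab(L + b)/(6LEI) = 182/EI
  at B: point load 52 at a = 2: Pab(L + a)/(6LEI) = 130/EI
  θ_A0 = 430.9/EI,  θ_B0 = 414.4/EI
Flexibility coefficients: a unit moment at one end gives L/(3EI) there and L/(6EI) at the far end, so f₁₁ = f₂₂ = 2.667/EI and f₁₂ = f₂₁ = 1.333/EI.
Compatibility — zero rotation at each built-in end:
  2.667 M_A + 1.333 M_B = 430.9
  1.333 M_A + 2.667 M_B = 414.4
Solving the pair gives M_A = 111.8 kN·m and M_B = 99.5 kN·m (hogging).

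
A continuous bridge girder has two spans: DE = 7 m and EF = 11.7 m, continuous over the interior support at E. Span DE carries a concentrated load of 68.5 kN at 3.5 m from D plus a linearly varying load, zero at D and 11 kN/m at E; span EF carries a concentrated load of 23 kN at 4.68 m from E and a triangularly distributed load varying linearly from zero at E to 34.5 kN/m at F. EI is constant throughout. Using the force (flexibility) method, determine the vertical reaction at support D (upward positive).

R_D = 11.11 kN

Release continuity at E by inserting a hinge; the redundant is the internal moment M_E. The primary structure is two simply-supported spans DE and EF.
End slopes at the hinge E, treating each span as simply supported:
  span DE: point load 68.5 at a = 3.5: Pab(L + a)/(6LEI) = 209.8/EI
  span DE: triangular load, peak 11: w₀L³/(45EI) = 83.84/EI
  span EF: point load 23 at a = 4.68: Pab(L + b)/(6LEI) = 201.5/EI
  span EF: triangular load, peak 34.5: 7w₀L³/(360EI) = 1074/EI
  relative rotation θ_0 = (293.6 + 1276)/EI = 1570/EI
A unit hogging moment at E produces rotation L₁/(3EI) + L₂/(3EI) = 6.233/EI.
Compatibility: M_E·(L₁+L₂)/(3EI) = θ_0, giving M_E = 251.8 kN·m (hogging).
Span DE, ΣM about D with M_E applied at E: R_E^{DE}·7 = 419.4 + 251.8, so R_E^{DE} = 95.89 kN and R_D = 107 − 95.89 = 11.11 kN.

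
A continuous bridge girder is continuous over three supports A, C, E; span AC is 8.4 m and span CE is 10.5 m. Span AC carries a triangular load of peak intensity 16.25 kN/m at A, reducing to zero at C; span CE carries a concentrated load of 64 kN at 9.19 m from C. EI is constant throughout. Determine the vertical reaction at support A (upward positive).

Release continuity at C by inserting a hinge; the redundant is the internal moment M_C. The primary structure is two simply-supported spans AC and CE.
End slopes at the hinge C, treating each span as simply supported:
  span AC: triangular load, peak 16.25: 7w₀L³/(360EI) = 187.3/EI
  span CE: point load 64 at a = 9.19: Pab(L + b)/(6LEI) = 144.4/EI
  relative rotation θ_0 = (187.3 + 144.4)/EI = 331.7/EI
A unit hogging moment at C produces rotation L₁/(3EI) + L₂/(3EI) = 6.3/EI.
Compatibility: M_C·(L₁+L₂)/(3EI) = θ_0, giving M_C = 52.65 kN·m (hogging).
Span AC, ΣM about A with M_C applied at C: R_C^{AC}·8.4 = 191.1 + 52.65, so R_C^{AC} = 29.02 kN and R_A = 68.25 − 29.02 = 39.23 kN.

R_A = 39.23 kN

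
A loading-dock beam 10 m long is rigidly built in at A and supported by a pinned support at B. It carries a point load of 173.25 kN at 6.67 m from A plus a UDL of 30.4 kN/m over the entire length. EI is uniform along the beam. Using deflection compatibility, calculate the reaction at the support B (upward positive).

Remove the prop at B; the released (primary) structure is a cantilever built in at A.
Free-end deflection of the primary structure under the applied loading (downward +):
  point load 173.25 at a = 6.67: Pa²(3L − a)/(6EI) = 29970/EI
  UDL 30.4: wL⁴/(8EI) = 38000/EI
  δ_0 = 67970/EI
Tip deflection under a unit load at B: L³/(3EI) = 333.3/EI.
Compatibility at B: δ_0 − R_B·δ_{BB} = 0, so R_B = 67970/333.3 = 203.9 kN.

R_B = 203.9 kN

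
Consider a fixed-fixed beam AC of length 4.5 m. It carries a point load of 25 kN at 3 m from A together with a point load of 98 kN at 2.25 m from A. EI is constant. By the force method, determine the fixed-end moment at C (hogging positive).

M_C = 71.79 kN·m

Release both end moments; the primary structure is a simply-supported span AC with redundants M_A and M_C.
Simple-span end rotations at A and C under the given loads:
  at A: point load 25 at a = 3: Pab(L + b)/(6LEI) = 25/EI
  at C: point load 25 at a = 3: Pab(L + a)/(6LEI) = 31.25/EI
  at A: point load 98 at a = 2.25: Pab(L + b)/(6LEI) = 124/EI
  at C: point load 98 at a = 2.25: Pab(L + a)/(6LEI) = 124/EI
  θ_A0 = 149/EI,  θ_C0 = 155.3/EI
Flexibility coefficients: a unit moment at one end gives L/(3EI) there and L/(6EI) at the far end, so f₁₁ = f₂₂ = 1.5/EI and f₁₂ = f₂₁ = 0.75/EI.
Compatibility — zero rotation at each built-in end:
  1.5 M_A + 0.75 M_C = 149
  0.75 M_A + 1.5 M_C = 155.3
Solving the pair gives M_A = 63.46 kN·m and M_C = 71.79 kN·m (hogging).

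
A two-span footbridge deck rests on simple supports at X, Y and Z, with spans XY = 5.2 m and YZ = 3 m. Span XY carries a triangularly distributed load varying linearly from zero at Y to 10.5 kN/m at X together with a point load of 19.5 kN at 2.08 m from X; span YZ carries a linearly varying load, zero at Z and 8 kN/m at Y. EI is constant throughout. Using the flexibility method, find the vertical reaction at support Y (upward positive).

Insert a hinge at Y; M_Y is the redundant, and each span becomes simply supported.
Rotations at Y on the released spans (each span's end-slope, ×1/EI):
  span XY: triangular load, peak 10.5: 7w₀L³/(360EI) = 28.71/EI
  span XY: point load 19.5 at a = 2.08: Pab(L + a)/(6LEI) = 29.53/EI
  span YZ: triangular load, peak 8: w₀L³/(45EI) = 4.8/EI
  relative rotation θ_0 = (58.24 + 4.8)/EI = 63.04/EI
A unit hogging moment at Y produces rotation L₁/(3EI) + L₂/(3EI) = 2.733/EI.
Compatibility: M_Y·(L₁+L₂)/(3EI) = θ_0, giving M_Y = 23.06 kN·m (hogging).
Span XY, ΣM about X with M_Y applied at Y: R_Y^{XY}·5.2 = 87.88 + 23.06, so R_Y^{XY} = 21.33 kN and R_X = 46.8 − 21.33 = 25.47 kN.
Span YZ, ΣM about Z: R_Y^{YZ}·3 = 24 + 23.06, so R_Y^{YZ} = 15.69 kN and R_Z = 12 − 15.69 = -3.687 kN.
R_Y = 21.33 + 15.69 = 37.02 kN.

R_Y = 37.02 kN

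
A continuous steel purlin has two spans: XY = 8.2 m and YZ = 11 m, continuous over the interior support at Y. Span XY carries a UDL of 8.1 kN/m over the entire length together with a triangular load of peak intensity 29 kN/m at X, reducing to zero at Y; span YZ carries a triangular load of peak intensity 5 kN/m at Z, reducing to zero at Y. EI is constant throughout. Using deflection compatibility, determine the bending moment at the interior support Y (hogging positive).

Insert a hinge at Y; M_Y is the redundant, and each span becomes simply supported.
Rotations at Y on the released spans (each span's end-slope, ×1/EI):
  span XY: UDL 8.1: wL³/(24EI) = 186.1/EI
  span XY: triangular load, peak 29: 7w₀L³/(360EI) = 310.9/EI
  span YZ: triangular load, peak 5: 7w₀L³/(360EI) = 129.4/EI
  relative rotation θ_0 = (497 + 129.4)/EI = 626.4/EI
A unit hogging moment at Y produces rotation L₁/(3EI) + L₂/(3EI) = 6.4/EI.
Compatibility: M_Y·(L₁+L₂)/(3EI) = θ_0, giving M_Y = 97.87 kN·m (hogging).

M_Y = 97.87 kN·m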